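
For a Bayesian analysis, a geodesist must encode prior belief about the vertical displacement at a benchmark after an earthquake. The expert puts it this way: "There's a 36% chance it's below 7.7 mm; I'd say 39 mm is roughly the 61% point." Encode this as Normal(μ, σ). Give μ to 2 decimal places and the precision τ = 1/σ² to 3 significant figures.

The p-quantile of Normal(μ,σ) is μ + z_p·σ, with z_{0.36} = -0.3585 and z_{0.61} = 0.2793.
Eliminate σ: μ = (z₂·x₁ − z₁·x₂)/(z₂ − z₁) = (0.2793·7.7 − (-0.3585)·39)/0.6378 = 25.29.
Then σ = (x₂ − x₁)/(z₂ − z₁) = (39 − 7.7)/0.6378 = 49.08.
Precision τ = 1/σ² = 1/49.08² = 0.000415.

μ = 25.29, τ = 0.000415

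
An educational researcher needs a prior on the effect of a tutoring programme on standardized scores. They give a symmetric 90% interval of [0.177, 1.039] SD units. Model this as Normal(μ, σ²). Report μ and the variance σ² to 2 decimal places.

A symmetric 90% interval runs μ ± z·σ with z = 1.645.
Half-width = 0.431, so σ = 0.431/1.645 = 0.262 and σ² = 0.07.
μ is the interval midpoint, 0.61.

μ = 0.61, σ² = 0.07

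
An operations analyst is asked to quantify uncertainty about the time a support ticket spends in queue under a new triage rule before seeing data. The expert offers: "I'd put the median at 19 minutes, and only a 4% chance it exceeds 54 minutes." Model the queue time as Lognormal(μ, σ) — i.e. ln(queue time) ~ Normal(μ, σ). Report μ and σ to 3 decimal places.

If T ~ Lognormal(μ,σ) then ln T ~ Normal(μ,σ), so the p-quantile of ln T is μ + z_p·σ.
ln(19) = 2.944 and ln(54) = 3.989; z_{0.5} = 0, z_{0.96} = 1.751.
σ = (3.989 − 2.944)/(1.751 − (0)) = 0.597.
μ = 2.944 − (0)·0.597 = 2.944.

μ ≈ 2.944, σ ≈ 0.597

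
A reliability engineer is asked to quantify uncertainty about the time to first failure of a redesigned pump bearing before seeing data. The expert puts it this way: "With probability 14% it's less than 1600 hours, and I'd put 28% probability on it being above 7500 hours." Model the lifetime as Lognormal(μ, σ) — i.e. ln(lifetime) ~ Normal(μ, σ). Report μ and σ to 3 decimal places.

μ ≈ 8.381, σ ≈ 0.929

If T ~ Lognormal(μ,σ) then ln T ~ Normal(μ,σ), so the p-quantile of ln T is μ + z_p·σ.
ln(1600) = 7.378 and ln(7500) = 8.923; z_{0.14} = -1.08, z_{0.72} = 0.5828.
σ = (8.923 − 7.378)/(0.5828 − (-1.08)) = 0.929.
μ = 7.378 − (-1.08)·0.929 = 8.381.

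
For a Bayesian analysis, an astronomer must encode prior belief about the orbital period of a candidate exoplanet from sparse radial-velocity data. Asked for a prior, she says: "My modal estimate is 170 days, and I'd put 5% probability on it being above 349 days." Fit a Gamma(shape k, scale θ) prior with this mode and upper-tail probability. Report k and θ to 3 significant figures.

Gamma(k,θ) with k>1 has mode (k−1)θ, so θ = 170/(k−1).
Need P(X < 349) = 0.95 with θ tied to k this way. Start at k = 2, θ = 170: P(X<349) ≈ 0.608.
Too low — raise k to concentrate. Iterating converges to k ≈ 6.35.
Then θ = 170/(6.35−1) ≈ 31.8.

k ≈ 6.35, θ ≈ 31.8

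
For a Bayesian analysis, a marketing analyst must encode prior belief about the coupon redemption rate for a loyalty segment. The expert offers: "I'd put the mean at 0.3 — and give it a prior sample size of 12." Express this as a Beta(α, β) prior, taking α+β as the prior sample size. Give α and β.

α = 3.6, β = 8.4

Under the effective-sample-size interpretation, Beta(α, β) has prior mean α/(α+β) and prior sample size α+β.
So α+β = 12 and α/(α+β) = 0.3, giving α = 0.3·12 = 3.6 and β = 12 − 3.6 = 8.4.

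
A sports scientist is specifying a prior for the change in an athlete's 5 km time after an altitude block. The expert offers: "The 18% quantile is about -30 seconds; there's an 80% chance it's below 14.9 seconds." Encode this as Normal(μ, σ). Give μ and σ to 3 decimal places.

μ = -6.608, σ = 25.555

The p-quantile of Normal(μ,σ) is μ + z_p·σ, with z_{0.18} = -0.9154 and z_{0.8} = 0.8416.
Eliminate σ: μ = (z₂·x₁ − z₁·x₂)/(z₂ − z₁) = (0.8416·-30 − (-0.9154)·14.9)/1.757 = -6.608.
Then σ = (x₂ − x₁)/(z₂ − z₁) = (14.9 − -30)/1.757 = 25.555.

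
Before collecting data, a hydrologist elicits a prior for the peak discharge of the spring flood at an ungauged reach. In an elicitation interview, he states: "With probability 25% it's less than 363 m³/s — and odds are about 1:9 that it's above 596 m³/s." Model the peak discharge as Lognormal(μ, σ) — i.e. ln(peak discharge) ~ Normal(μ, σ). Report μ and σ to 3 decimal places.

If T ~ Lognormal(μ,σ) then ln T ~ Normal(μ,σ), so the p-quantile of ln T is μ + z_p·σ.
ln(363) = 5.894 and ln(596) = 6.39; z_{0.25} = -0.6745, z_{0.9} = 1.282.
σ = (6.39 − 5.894)/(1.282 − (-0.6745)) = 0.253.
μ = 5.894 − (-0.6745)·0.253 = 6.065.

μ ≈ 6.065, σ ≈ 0.253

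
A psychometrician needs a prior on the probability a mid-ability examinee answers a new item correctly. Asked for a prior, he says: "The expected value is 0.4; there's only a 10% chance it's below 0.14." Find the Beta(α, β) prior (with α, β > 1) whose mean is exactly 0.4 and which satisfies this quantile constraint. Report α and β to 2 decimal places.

With mean 0.4 fixed, write α = 0.4s, β = 0.6s where s = α+β.
Need P(θ < 0.14) = 0.1 under Beta(0.4s, 0.6s). Normal approximation: (q−m)/√(m(1−m)/s) ≈ z_{0.1} = -1.28, so s ≈ 0.4·0.6·(-1.28)²/(0.14−0.4)² = 5.8.
At s = 5.8: P(θ<0.14) ≈ 0.077. Adjusting to match 0.1 gives s ≈ 4.88.
So α = 0.4·4.88 ≈ 1.95, β = 0.6·4.88 ≈ 2.93.

α ≈ 1.95, β ≈ 2.93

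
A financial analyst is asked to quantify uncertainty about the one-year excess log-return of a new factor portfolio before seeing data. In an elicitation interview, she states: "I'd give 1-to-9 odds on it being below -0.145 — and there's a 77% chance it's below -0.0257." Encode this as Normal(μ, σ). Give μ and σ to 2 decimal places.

μ = -0.07, σ = 0.06

For Normal(μ,σ), the p-quantile is μ + z_p·σ. Here z_{0.1} = -1.282, z_{0.77} = 0.7388.
So -0.145 = μ − 1.282σ and -0.0257 = μ + 0.7388σ.
Subtracting: σ = (-0.0257 − -0.145)/(0.7388 − (-1.282)) = 0.06.
Then μ = -0.145 − (-1.282)·0.06 = -0.07.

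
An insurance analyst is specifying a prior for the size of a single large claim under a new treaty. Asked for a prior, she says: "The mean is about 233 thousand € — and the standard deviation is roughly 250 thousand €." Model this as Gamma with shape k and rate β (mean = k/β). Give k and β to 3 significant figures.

For Gamma(k, rate β): mean = k/β, variance = k/β², so CV = 1/√k.
CV = SD/mean = 250/233 = 1.073, hence k = 1/CV² = 0.869.
Then β = k/mean = 0.869/233 = 0.00373.

k ≈ 0.869, β ≈ 0.00373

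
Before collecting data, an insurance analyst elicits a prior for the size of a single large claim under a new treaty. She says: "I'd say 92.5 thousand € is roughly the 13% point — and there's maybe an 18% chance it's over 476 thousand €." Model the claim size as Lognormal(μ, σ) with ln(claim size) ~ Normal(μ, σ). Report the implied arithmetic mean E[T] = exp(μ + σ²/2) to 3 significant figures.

If T ~ Lognormal(μ,σ) then ln T ~ Normal(μ,σ), so the p-quantile of ln T is μ + z_p·σ.
ln(92.5) = 4.527 and ln(476) = 6.165; z_{0.13} = -1.126, z_{0.82} = 0.9154.
σ = (6.165 − 4.527)/(0.9154 − (-1.126)) = 0.802.
μ = 4.527 − (-1.126)·0.802 = 5.431.
E[T] = exp(μ + σ²/2) = exp(5.431 + 0.3219) = 315 thousand €.

E[T] ≈ 315 thousand €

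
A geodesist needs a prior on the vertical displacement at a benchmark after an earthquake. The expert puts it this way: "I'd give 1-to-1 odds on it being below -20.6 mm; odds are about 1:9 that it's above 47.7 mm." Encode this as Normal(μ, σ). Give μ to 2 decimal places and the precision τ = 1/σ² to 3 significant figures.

μ = -20.60, τ = 0.000352

For Normal(μ,σ), the p-quantile is μ + z_p·σ. Here z_{0.5} = 0, z_{0.9} = 1.282.
So -20.6 = μ + 0σ and 47.7 = μ + 1.282σ.
Subtracting: σ = (47.7 − -20.6)/(1.282 − (0)) = 53.29.
Then μ = -20.6 − (0)·53.29 = -20.60.
Precision τ = 1/σ² = 1/53.29² = 0.000352.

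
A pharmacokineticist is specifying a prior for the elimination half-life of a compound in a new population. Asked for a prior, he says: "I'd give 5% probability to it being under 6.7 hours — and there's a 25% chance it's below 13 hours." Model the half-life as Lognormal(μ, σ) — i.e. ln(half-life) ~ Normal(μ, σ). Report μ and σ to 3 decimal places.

If T ~ Lognormal(μ,σ) then ln T ~ Normal(μ,σ), so the p-quantile of ln T is μ + z_p·σ.
ln(6.7) = 1.902 and ln(13) = 2.565; z_{0.05} = -1.645, z_{0.25} = -0.6745.
σ = (2.565 − 1.902)/(-0.6745 − (-1.645)) = 0.683.
μ = 1.902 − (-1.645)·0.683 = 3.026.

μ ≈ 3.026, σ ≈ 0.683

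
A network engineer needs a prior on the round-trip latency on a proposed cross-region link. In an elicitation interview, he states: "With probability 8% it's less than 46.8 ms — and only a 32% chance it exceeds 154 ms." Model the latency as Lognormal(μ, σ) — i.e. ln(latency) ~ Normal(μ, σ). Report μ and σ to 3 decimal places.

μ ≈ 4.739, σ ≈ 0.636

If T ~ Lognormal(μ,σ) then ln T ~ Normal(μ,σ), so the p-quantile of ln T is μ + z_p·σ.
ln(46.8) = 3.846 and ln(154) = 5.037; z_{0.08} = -1.405, z_{0.68} = 0.4677.
σ = (5.037 − 3.846)/(0.4677 − (-1.405)) = 0.636.
μ = 3.846 − (-1.405)·0.636 = 4.739.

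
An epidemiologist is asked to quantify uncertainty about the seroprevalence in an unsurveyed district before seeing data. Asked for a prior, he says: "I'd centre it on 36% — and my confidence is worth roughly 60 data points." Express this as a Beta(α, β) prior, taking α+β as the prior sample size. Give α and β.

α = 21.6, β = 38.4

Under the effective-sample-size interpretation, Beta(α, β) has prior mean α/(α+β) and prior sample size α+β.
So α+β = 60 and α/(α+β) = 0.36, giving α = 0.36·60 = 21.6 and β = 60 − 21.6 = 38.4.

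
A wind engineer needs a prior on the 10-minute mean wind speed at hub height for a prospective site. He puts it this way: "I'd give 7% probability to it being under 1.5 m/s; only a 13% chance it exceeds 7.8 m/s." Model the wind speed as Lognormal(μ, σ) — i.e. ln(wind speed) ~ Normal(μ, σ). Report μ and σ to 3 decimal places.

μ ≈ 1.340, σ ≈ 0.634

If T ~ Lognormal(μ,σ) then ln T ~ Normal(μ,σ), so the p-quantile of ln T is μ + z_p·σ.
ln(1.5) = 0.4055 and ln(7.8) = 2.054; z_{0.07} = -1.476, z_{0.87} = 1.126.
σ = (2.054 − 0.4055)/(1.126 − (-1.476)) = 0.634.
μ = 0.4055 − (-1.476)·0.634 = 1.340.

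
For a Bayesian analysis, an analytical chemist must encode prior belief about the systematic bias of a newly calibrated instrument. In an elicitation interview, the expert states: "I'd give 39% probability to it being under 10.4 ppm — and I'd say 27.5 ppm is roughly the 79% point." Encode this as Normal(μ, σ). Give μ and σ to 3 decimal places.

μ = 14.799, σ = 15.750

The p-quantile of Normal(μ,σ) is μ + z_p·σ, with z_{0.39} = -0.2793 and z_{0.79} = 0.8064.
Eliminate σ: μ = (z₂·x₁ − z₁·x₂)/(z₂ − z₁) = (0.8064·10.4 − (-0.2793)·27.5)/1.086 = 14.799.
Then σ = (x₂ − x₁)/(z₂ − z₁) = (27.5 − 10.4)/1.086 = 15.750.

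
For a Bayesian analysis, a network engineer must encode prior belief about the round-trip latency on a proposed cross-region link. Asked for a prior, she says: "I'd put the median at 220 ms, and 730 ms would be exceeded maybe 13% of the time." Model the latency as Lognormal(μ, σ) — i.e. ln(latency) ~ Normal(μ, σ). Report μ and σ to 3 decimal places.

If T ~ Lognormal(μ,σ) then ln T ~ Normal(μ,σ), so the p-quantile of ln T is μ + z_p·σ.
ln(220) = 5.394 and ln(730) = 6.593; z_{0.5} = 0, z_{0.87} = 1.126.
σ = (6.593 − 5.394)/(1.126 − (0)) = 1.065.
μ = 5.394 − (0)·1.065 = 5.394.

μ ≈ 5.394, σ ≈ 1.065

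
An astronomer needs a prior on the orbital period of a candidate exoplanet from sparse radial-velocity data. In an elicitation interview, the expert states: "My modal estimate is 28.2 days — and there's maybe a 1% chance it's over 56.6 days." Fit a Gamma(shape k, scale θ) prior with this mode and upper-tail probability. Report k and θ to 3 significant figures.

Gamma(k,θ) with k>1 has mode (k−1)θ, so θ = 28.2/(k−1).
Need P(X < 56.6) = 0.99 with θ tied to k this way. Start at k = 2, θ = 28.2: P(X<56.6) ≈ 0.596.
Too low — raise k to concentrate. Iterating converges to k ≈ 11.1.
Then θ = 28.2/(11.1−1) ≈ 2.79.

k ≈ 11.1, θ ≈ 2.79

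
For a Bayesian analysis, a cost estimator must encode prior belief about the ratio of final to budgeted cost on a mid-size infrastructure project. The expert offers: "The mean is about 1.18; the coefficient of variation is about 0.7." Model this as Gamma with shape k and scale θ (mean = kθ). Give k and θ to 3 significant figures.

For Gamma(k, scale θ): mean = kθ, variance = kθ², so CV = 1/√k.
CV = 0.7, hence k = 1/CV² = 2.04.
Then θ = mean/k = 1.18/2.04 = 0.578.

k ≈ 2.04, θ ≈ 0.578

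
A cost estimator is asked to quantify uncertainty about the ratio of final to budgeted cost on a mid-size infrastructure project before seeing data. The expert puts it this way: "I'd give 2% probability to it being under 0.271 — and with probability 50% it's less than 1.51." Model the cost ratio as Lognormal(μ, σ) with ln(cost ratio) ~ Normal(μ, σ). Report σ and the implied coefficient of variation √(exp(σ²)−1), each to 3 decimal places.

σ ≈ 0.836, CV ≈ 1.006

If T ~ Lognormal(μ,σ) then ln T ~ Normal(μ,σ), so the p-quantile of ln T is μ + z_p·σ.
ln(0.271) = -1.306 and ln(1.51) = 0.4121; z_{0.02} = -2.054, z_{0.5} = 0.
σ = (0.4121 − -1.306)/(0 − (-2.054)) = 0.836.
μ = -1.306 − (-2.054)·0.836 = 0.412.
CV = √(exp(σ²)−1) = √(exp(0.6996)−1) = 1.006.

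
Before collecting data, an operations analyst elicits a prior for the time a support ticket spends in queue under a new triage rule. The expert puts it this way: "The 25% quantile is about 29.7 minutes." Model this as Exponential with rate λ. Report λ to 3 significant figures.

P(T < 29.7) = 1 − e^(−λ·29.7) = 0.25, so λ = −ln(1−0.25)/29.7 = −ln(0.75)/29.7 = 0.00969.

λ ≈ 0.00969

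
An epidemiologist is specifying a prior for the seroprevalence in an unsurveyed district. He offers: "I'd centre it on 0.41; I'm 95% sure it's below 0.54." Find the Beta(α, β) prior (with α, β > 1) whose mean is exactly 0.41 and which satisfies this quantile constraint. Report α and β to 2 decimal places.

With mean 0.41 fixed, write α = 0.41s, β = 0.59s where s = α+β.
Need P(θ < 0.54) = 0.95 under Beta(0.41s, 0.59s). Normal approximation: (q−m)/√(m(1−m)/s) ≈ z_{0.95} = 1.64, so s ≈ 0.41·0.59·(1.64)²/(0.54−0.41)² = 38.7.
At s = 38.7: P(θ<0.54) ≈ 0.948. Adjusting to match 0.95 gives s ≈ 39.43.
So α = 0.41·39.43 ≈ 16.17, β = 0.59·39.43 ≈ 23.27.

α ≈ 16.17, β ≈ 23.27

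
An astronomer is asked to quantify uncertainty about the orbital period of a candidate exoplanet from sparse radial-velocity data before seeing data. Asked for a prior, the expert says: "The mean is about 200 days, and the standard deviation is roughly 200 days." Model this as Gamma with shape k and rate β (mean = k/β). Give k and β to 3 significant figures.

k ≈ 1, β ≈ 0.005

For Gamma(k, rate β): mean = k/β, variance = k/β², so CV = 1/√k.
CV = SD/mean = 200/200 = 1, hence k = 1/CV² = 1.
Then β = k/mean = 1/200 = 0.005.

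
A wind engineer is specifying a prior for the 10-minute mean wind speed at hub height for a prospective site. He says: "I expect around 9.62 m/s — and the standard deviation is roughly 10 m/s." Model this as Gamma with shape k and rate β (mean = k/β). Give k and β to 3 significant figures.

k ≈ 0.925, β ≈ 0.0962

For Gamma(k, rate β): mean = k/β, variance = k/β², so CV = 1/√k.
CV = SD/mean = 10/9.62 = 1.04, hence k = 1/CV² = 0.925.
Then β = k/mean = 0.925/9.62 = 0.0962.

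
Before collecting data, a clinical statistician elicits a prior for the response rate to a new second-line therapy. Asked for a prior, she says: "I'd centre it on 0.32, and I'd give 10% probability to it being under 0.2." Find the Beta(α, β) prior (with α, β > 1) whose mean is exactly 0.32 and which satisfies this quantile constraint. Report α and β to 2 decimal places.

With mean 0.32 fixed, write α = 0.32s, β = 0.68s where s = α+β.
Need P(θ < 0.2) = 0.1 under Beta(0.32s, 0.68s). Normal approximation: (q−m)/√(m(1−m)/s) ≈ z_{0.1} = -1.28, so s ≈ 0.32·0.68·(-1.28)²/(0.2−0.32)² = 24.8.
At s = 24.8: P(θ<0.2) ≈ 0.090. Adjusting to match 0.1 gives s ≈ 22.88.
So α = 0.32·22.88 ≈ 7.32, β = 0.68·22.88 ≈ 15.56.

α ≈ 7.32, β ≈ 15.56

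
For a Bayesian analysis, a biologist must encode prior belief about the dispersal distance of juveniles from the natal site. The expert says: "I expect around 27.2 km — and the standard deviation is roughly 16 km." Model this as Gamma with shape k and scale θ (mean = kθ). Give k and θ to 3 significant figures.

k ≈ 2.89, θ ≈ 9.41

For Gamma(k, scale θ): mean = kθ, variance = kθ², so CV = 1/√k.
CV = SD/mean = 16/27.2 = 0.5882, hence k = 1/CV² = 2.89.
Then θ = mean/k = 27.2/2.89 = 9.41.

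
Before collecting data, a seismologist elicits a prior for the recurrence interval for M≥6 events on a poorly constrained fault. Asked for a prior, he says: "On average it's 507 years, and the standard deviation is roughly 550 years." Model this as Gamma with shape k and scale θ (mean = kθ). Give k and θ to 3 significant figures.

k ≈ 0.85, θ ≈ 597

For Gamma(k, scale θ): mean = kθ, variance = kθ², so CV = 1/√k.
CV = SD/mean = 550/507 = 1.085, hence k = 1/CV² = 0.85.
Then θ = mean/k = 507/0.85 = 597.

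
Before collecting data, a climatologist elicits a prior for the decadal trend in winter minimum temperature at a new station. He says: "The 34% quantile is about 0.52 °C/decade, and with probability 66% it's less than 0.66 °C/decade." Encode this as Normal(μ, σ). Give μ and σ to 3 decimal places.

For Normal(μ,σ), the p-quantile is μ + z_p·σ. Here z_{0.34} = -0.4125, z_{0.66} = 0.4125.
So 0.52 = μ − 0.4125σ and 0.66 = μ + 0.4125σ.
Subtracting: σ = (0.66 − 0.52)/(0.4125 − (-0.4125)) = 0.170.
Then μ = 0.52 − (-0.4125)·0.170 = 0.590.

μ = 0.590, σ = 0.170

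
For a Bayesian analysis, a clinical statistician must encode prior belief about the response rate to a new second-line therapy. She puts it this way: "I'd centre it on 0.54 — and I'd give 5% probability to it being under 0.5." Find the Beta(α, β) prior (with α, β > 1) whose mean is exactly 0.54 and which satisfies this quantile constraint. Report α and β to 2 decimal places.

α ≈ 227.58, β ≈ 193.87

With mean 0.54 fixed, write α = 0.54s, β = 0.46s where s = α+β.
Need P(θ < 0.5) = 0.05 under Beta(0.54s, 0.46s). Normal approximation: (q−m)/√(m(1−m)/s) ≈ z_{0.05} = -1.64, so s ≈ 0.54·0.46·(-1.64)²/(0.5−0.54)² = 420.0.
At s = 420.0: P(θ<0.5) ≈ 0.050. Adjusting to match 0.05 gives s ≈ 421.45.
So α = 0.54·421.45 ≈ 227.58, β = 0.46·421.45 ≈ 193.87.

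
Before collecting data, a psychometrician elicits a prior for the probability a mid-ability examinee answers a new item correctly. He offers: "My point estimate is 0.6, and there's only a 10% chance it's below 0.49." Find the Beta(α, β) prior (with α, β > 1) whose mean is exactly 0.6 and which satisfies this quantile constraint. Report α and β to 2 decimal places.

α ≈ 19.81, β ≈ 13.20

With mean 0.6 fixed, write α = 0.6s, β = 0.4s where s = α+β.
Need P(θ < 0.49) = 0.1 under Beta(0.6s, 0.4s). Normal approximation: (q−m)/√(m(1−m)/s) ≈ z_{0.1} = -1.28, so s ≈ 0.6·0.4·(-1.28)²/(0.49−0.6)² = 32.6.
At s = 32.6: P(θ<0.49) ≈ 0.101. Adjusting to match 0.1 gives s ≈ 33.01.
So α = 0.6·33.01 ≈ 19.81, β = 0.4·33.01 ≈ 13.20.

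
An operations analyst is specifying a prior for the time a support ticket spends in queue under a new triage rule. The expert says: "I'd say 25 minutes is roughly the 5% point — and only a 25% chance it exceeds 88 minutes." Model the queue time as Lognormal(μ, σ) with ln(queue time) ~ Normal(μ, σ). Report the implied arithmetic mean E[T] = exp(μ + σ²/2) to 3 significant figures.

E[T] ≈ 70.7 minutes

If T ~ Lognormal(μ,σ) then ln T ~ Normal(μ,σ), so the p-quantile of ln T is μ + z_p·σ.
ln(25) = 3.219 and ln(88) = 4.477; z_{0.05} = -1.645, z_{0.75} = 0.6745.
σ = (4.477 − 3.219)/(0.6745 − (-1.645)) = 0.543.
μ = 3.219 − (-1.645)·0.543 = 4.111.
E[T] = exp(μ + σ²/2) = exp(4.111 + 0.1472) = 70.7 minutes.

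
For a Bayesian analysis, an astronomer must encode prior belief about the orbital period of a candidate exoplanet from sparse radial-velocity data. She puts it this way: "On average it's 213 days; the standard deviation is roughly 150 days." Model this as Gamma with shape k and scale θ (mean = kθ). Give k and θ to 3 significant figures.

k ≈ 2.02, θ ≈ 106

For Gamma(k, scale θ): mean = kθ, variance = kθ², so CV = 1/√k.
CV = SD/mean = 150/213 = 0.7042, hence k = 1/CV² = 2.02.
Then θ = mean/k = 213/2.02 = 106.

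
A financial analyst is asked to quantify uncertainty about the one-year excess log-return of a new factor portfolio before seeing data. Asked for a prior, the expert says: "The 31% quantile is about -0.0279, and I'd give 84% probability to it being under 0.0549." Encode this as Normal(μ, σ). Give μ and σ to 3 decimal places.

μ = -0.000, σ = 0.056

The p-quantile of Normal(μ,σ) is μ + z_p·σ, with z_{0.31} = -0.4959 and z_{0.84} = 0.9945.
Eliminate σ: μ = (z₂·x₁ − z₁·x₂)/(z₂ − z₁) = (0.9945·-0.0279 − (-0.4959)·0.0549)/1.49 = -0.000.
Then σ = (x₂ − x₁)/(z₂ − z₁) = (0.0549 − -0.0279)/1.49 = 0.056.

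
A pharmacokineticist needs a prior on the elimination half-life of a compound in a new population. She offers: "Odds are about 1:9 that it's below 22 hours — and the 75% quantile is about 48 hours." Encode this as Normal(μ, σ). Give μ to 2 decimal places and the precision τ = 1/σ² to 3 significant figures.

The p-quantile of Normal(μ,σ) is μ + z_p·σ, with z_{0.1} = -1.282 and z_{0.75} = 0.6745.
Eliminate σ: μ = (z₂·x₁ − z₁·x₂)/(z₂ − z₁) = (0.6745·22 − (-1.282)·48)/1.956 = 39.03.
Then σ = (x₂ − x₁)/(z₂ − z₁) = (48 − 22)/1.956 = 13.29.
Precision τ = 1/σ² = 1/13.29² = 0.00566.

μ = 39.03, τ = 0.00566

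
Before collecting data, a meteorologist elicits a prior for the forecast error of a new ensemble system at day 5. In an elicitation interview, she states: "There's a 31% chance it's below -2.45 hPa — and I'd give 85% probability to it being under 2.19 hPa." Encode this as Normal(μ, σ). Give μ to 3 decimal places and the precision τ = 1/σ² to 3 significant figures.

μ = -0.948, τ = 0.109

For Normal(μ,σ), the p-quantile is μ + z_p·σ. Here z_{0.31} = -0.4959, z_{0.85} = 1.036.
So -2.45 = μ − 0.4959σ and 2.19 = μ + 1.036σ.
Subtracting: σ = (2.19 − -2.45)/(1.036 − (-0.4959)) = 3.028.
Then μ = -2.45 − (-0.4959)·3.028 = -0.948.
Precision τ = 1/σ² = 1/3.028² = 0.109.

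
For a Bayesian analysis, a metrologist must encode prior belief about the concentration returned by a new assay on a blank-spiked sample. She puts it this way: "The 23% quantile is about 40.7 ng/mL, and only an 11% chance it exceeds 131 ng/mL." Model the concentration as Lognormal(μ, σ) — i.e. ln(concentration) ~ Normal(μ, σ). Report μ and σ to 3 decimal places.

μ ≈ 4.146, σ ≈ 0.595

If T ~ Lognormal(μ,σ) then ln T ~ Normal(μ,σ), so the p-quantile of ln T is μ + z_p·σ.
ln(40.7) = 3.706 and ln(131) = 4.875; z_{0.23} = -0.7388, z_{0.89} = 1.227.
σ = (4.875 − 3.706)/(1.227 − (-0.7388)) = 0.595.
μ = 3.706 − (-0.7388)·0.595 = 4.146.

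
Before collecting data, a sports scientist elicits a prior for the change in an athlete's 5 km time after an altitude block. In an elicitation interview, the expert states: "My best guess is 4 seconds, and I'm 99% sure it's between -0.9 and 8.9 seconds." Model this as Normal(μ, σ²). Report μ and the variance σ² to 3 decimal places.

A symmetric 99% interval runs μ ± z·σ with z = 2.576.
Half-width = 4.9, so σ = 4.9/2.576 = 1.9023 and σ² = 3.619.
μ is the stated best guess, 4.000.

μ = 4.000, σ² = 3.619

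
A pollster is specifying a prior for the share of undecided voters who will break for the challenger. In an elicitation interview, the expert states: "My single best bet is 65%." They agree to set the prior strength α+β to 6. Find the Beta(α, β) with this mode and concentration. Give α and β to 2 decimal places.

For α,β > 1 the Beta mode is (α−1)/(α+β−2). With α+β = 6, the mode is (α−1)/4.
Set (α−1)/4 = 0.65 → α = 1 + 0.65·4 = 3.60.
β = 6 − α = 2.40.

α = 3.60, β = 2.40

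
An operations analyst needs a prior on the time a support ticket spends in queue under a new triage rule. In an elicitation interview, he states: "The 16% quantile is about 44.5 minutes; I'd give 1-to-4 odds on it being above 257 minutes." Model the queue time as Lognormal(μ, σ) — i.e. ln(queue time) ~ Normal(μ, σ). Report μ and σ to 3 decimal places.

If T ~ Lognormal(μ,σ) then ln T ~ Normal(μ,σ), so the p-quantile of ln T is μ + z_p·σ.
ln(44.5) = 3.795 and ln(257) = 5.549; z_{0.16} = -0.9945, z_{0.8} = 0.8416.
σ = (5.549 − 3.795)/(0.8416 − (-0.9945)) = 0.955.
μ = 3.795 − (-0.9945)·0.955 = 4.745.

μ ≈ 4.745, σ ≈ 0.955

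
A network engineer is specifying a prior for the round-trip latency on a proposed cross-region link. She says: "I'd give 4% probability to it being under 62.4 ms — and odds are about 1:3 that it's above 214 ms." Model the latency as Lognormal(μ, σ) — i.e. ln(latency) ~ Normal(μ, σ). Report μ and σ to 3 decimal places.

μ ≈ 5.023, σ ≈ 0.508

If T ~ Lognormal(μ,σ) then ln T ~ Normal(μ,σ), so the p-quantile of ln T is μ + z_p·σ.
ln(62.4) = 4.134 and ln(214) = 5.366; z_{0.04} = -1.751, z_{0.75} = 0.6745.
σ = (5.366 − 4.134)/(0.6745 − (-1.751)) = 0.508.
μ = 4.134 − (-1.751)·0.508 = 5.023.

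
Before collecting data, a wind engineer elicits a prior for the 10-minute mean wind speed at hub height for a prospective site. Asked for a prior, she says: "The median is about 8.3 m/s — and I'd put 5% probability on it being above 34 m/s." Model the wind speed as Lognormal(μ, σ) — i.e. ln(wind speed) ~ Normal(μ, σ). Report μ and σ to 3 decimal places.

μ ≈ 2.116, σ ≈ 0.857

If T ~ Lognormal(μ,σ) then ln T ~ Normal(μ,σ), so the p-quantile of ln T is μ + z_p·σ.
ln(8.3) = 2.116 and ln(34) = 3.526; z_{0.5} = 0, z_{0.95} = 1.645.
σ = (3.526 − 2.116)/(1.645 − (0)) = 0.857.
μ = 2.116 − (0)·0.857 = 2.116.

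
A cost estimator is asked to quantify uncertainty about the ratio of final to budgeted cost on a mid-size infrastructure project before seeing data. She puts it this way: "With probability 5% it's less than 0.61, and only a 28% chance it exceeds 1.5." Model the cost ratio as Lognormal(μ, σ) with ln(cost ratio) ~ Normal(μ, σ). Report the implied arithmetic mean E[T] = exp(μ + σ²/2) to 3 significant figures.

E[T] ≈ 1.29

If T ~ Lognormal(μ,σ) then ln T ~ Normal(μ,σ), so the p-quantile of ln T is μ + z_p·σ.
ln(0.61) = -0.4943 and ln(1.5) = 0.4055; z_{0.05} = -1.645, z_{0.72} = 0.5828.
σ = (0.4055 − -0.4943)/(0.5828 − (-1.645)) = 0.404.
μ = -0.4943 − (-1.645)·0.404 = 0.170.
E[T] = exp(μ + σ²/2) = exp(0.170 + 0.0816) = 1.29.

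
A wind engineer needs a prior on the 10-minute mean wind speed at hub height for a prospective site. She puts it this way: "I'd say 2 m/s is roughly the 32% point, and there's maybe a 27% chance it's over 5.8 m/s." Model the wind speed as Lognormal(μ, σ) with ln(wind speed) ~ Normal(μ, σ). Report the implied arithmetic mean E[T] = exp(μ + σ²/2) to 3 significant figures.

E[T] ≈ 5.15 m/s

If T ~ Lognormal(μ,σ) then ln T ~ Normal(μ,σ), so the p-quantile of ln T is μ + z_p·σ.
ln(2) = 0.6931 and ln(5.8) = 1.758; z_{0.32} = -0.4677, z_{0.73} = 0.6128.
σ = (1.758 − 0.6931)/(0.6128 − (-0.4677)) = 0.985.
μ = 0.6931 − (-0.4677)·0.985 = 1.154.
E[T] = exp(μ + σ²/2) = exp(1.154 + 0.4855) = 5.15 m/s.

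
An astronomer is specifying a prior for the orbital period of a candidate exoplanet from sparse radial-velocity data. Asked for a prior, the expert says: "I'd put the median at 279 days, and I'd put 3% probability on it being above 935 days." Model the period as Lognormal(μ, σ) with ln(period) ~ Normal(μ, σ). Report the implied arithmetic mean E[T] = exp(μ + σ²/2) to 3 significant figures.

E[T] ≈ 343 days

If T ~ Lognormal(μ,σ) then ln T ~ Normal(μ,σ), so the p-quantile of ln T is μ + z_p·σ.
ln(279) = 5.631 and ln(935) = 6.841; z_{0.5} = 0, z_{0.97} = 1.881.
σ = (6.841 − 5.631)/(1.881 − (0)) = 0.643.
μ = 5.631 − (0)·0.643 = 5.631.
E[T] = exp(μ + σ²/2) = exp(5.631 + 0.2067) = 343 days.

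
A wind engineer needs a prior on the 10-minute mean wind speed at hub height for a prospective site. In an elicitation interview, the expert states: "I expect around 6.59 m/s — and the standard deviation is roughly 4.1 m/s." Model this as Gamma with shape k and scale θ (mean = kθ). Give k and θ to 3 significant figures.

For Gamma(k, scale θ): mean = kθ, variance = kθ², so CV = 1/√k.
CV = SD/mean = 4.1/6.59 = 0.6222, hence k = 1/CV² = 2.58.
Then θ = mean/k = 6.59/2.58 = 2.55.

k ≈ 2.58, θ ≈ 2.55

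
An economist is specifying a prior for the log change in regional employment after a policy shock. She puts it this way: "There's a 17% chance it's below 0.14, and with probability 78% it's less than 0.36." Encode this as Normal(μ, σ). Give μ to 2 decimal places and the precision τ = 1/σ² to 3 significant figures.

For Normal(μ,σ), the p-quantile is μ + z_p·σ. Here z_{0.17} = -0.9542, z_{0.78} = 0.7722.
So 0.14 = μ − 0.9542σ and 0.36 = μ + 0.7722σ.
Subtracting: σ = (0.36 − 0.14)/(0.7722 − (-0.9542)) = 0.13.
Then μ = 0.14 − (-0.9542)·0.13 = 0.26.
Precision τ = 1/σ² = 1/0.1274² = 61.6.

μ = 0.26, τ = 61.6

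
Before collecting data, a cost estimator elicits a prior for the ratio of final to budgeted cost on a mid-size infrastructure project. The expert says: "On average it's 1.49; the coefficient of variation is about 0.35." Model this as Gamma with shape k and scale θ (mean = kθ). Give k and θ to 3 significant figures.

For Gamma(k, scale θ): mean = kθ, variance = kθ², so CV = 1/√k.
CV = 0.35, hence k = 1/CV² = 8.16.
Then θ = mean/k = 1.49/8.16 = 0.183.

k ≈ 8.16, θ ≈ 0.183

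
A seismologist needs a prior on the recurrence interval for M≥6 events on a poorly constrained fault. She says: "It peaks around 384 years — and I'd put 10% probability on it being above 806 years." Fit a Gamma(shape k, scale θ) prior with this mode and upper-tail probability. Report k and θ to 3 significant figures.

Gamma(k,θ) with k>1 has mode (k−1)θ, so θ = 384/(k−1).
Need P(X < 806) = 0.9 with θ tied to k this way. Start at k = 2, θ = 384: P(X<806) ≈ 0.620.
Too low — raise k to concentrate. Iterating converges to k ≈ 4.49.
Then θ = 384/(4.49−1) ≈ 110.

k ≈ 4.49, θ ≈ 110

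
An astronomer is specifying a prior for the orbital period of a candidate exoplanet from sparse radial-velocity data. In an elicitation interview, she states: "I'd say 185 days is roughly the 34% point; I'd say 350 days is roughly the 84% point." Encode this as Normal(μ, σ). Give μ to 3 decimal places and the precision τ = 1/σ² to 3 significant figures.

The p-quantile of Normal(μ,σ) is μ + z_p·σ, with z_{0.34} = -0.4125 and z_{0.84} = 0.9945.
Eliminate σ: μ = (z₂·x₁ − z₁·x₂)/(z₂ − z₁) = (0.9945·185 − (-0.4125)·350)/1.407 = 233.373.
Then σ = (x₂ − x₁)/(z₂ − z₁) = (350 − 185)/1.407 = 117.277.
Precision τ = 1/σ² = 1/117.3² = 7.27e-05.

μ = 233.373, τ = 7.27e-05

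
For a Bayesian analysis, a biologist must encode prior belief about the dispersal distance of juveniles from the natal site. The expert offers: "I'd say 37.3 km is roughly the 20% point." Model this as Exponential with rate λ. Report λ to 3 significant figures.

λ ≈ 0.00598

P(T < 37.3) = 1 − e^(−λ·37.3) = 0.2, so λ = −ln(1−0.2)/37.3 = −ln(0.8)/37.3 = 0.00598.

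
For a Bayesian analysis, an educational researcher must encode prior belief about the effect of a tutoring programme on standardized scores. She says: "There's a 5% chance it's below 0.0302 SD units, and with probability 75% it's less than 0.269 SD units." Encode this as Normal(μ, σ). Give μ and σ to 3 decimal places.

μ = 0.200, σ = 0.103

The p-quantile of Normal(μ,σ) is μ + z_p·σ, with z_{0.05} = -1.645 and z_{0.75} = 0.6745.
Eliminate σ: μ = (z₂·x₁ − z₁·x₂)/(z₂ − z₁) = (0.6745·0.0302 − (-1.645)·0.269)/2.319 = 0.200.
Then σ = (x₂ − x₁)/(z₂ − z₁) = (0.269 − 0.0302)/2.319 = 0.103.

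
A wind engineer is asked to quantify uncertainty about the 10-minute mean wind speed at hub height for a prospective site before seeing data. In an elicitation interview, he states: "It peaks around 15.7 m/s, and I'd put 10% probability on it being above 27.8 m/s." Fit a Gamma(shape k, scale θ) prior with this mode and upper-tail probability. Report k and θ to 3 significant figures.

k ≈ 6.82, θ ≈ 2.7

Gamma(k,θ) with k>1 has mode (k−1)θ, so θ = 15.7/(k−1).
Need P(X < 27.8) = 0.9 with θ tied to k this way. Start at k = 2, θ = 15.7: P(X<27.8) ≈ 0.528.
Too low — raise k to concentrate. Iterating converges to k ≈ 6.82.
Then θ = 15.7/(6.82−1) ≈ 2.7.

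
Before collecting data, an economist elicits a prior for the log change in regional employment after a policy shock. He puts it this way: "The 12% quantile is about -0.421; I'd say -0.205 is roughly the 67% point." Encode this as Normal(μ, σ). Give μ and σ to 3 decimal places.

μ = -0.264, σ = 0.134

For Normal(μ,σ), the p-quantile is μ + z_p·σ. Here z_{0.12} = -1.175, z_{0.67} = 0.4399.
So -0.421 = μ − 1.175σ and -0.205 = μ + 0.4399σ.
Subtracting: σ = (-0.205 − -0.421)/(0.4399 − (-1.175)) = 0.134.
Then μ = -0.421 − (-1.175)·0.134 = -0.264.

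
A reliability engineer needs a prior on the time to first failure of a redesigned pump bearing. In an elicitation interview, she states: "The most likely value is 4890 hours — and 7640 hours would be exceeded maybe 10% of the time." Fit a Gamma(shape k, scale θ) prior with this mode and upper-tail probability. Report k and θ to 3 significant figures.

k ≈ 10.4, θ ≈ 520

Gamma(k,θ) with k>1 has mode (k−1)θ, so θ = 4890/(k−1).
Need P(X < 7640) = 0.9 with θ tied to k this way. Start at k = 2, θ = 4890: P(X<7640) ≈ 0.463.
Too low — raise k to concentrate. Iterating converges to k ≈ 10.4.
Then θ = 4890/(10.4−1) ≈ 520.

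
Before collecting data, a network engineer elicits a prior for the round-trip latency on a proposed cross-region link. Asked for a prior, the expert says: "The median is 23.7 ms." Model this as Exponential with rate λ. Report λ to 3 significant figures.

λ ≈ 0.0292

Exponential median = ln 2 / λ, so λ = ln 2 / 23.7 = 0.0292.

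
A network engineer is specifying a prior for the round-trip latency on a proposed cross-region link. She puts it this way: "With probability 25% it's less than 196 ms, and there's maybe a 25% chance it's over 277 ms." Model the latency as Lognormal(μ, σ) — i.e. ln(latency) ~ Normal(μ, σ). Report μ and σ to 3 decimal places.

μ ≈ 5.451, σ ≈ 0.256

If T ~ Lognormal(μ,σ) then ln T ~ Normal(μ,σ), so the p-quantile of ln T is μ + z_p·σ.
ln(196) = 5.278 and ln(277) = 5.624; z_{0.25} = -0.6745, z_{0.75} = 0.6745.
σ = (5.624 − 5.278)/(0.6745 − (-0.6745)) = 0.256.
μ = 5.278 − (-0.6745)·0.256 = 5.451.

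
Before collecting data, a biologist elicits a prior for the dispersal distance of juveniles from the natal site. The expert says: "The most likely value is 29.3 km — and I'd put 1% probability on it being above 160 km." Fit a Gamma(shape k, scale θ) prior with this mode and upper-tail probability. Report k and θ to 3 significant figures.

Gamma(k,θ) with k>1 has mode (k−1)θ, so θ = 29.3/(k−1).
Need P(X < 160) = 0.99 with θ tied to k this way. Start at k = 2, θ = 29.3: P(X<160) ≈ 0.973.
Too low — raise k to concentrate. Iterating converges to k ≈ 2.32.
Then θ = 29.3/(2.32−1) ≈ 22.1.

k ≈ 2.32, θ ≈ 22.1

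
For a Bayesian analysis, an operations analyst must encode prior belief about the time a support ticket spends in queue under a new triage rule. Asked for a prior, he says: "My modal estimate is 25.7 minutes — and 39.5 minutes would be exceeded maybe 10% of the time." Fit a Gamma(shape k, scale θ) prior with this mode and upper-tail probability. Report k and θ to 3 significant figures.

Gamma(k,θ) with k>1 has mode (k−1)θ, so θ = 25.7/(k−1).
Need P(X < 39.5) = 0.9 with θ tied to k this way. Start at k = 2, θ = 25.7: P(X<39.5) ≈ 0.454.
Too low — raise k to concentrate. Iterating converges to k ≈ 11.1.
Then θ = 25.7/(11.1−1) ≈ 2.54.

k ≈ 11.1, θ ≈ 2.54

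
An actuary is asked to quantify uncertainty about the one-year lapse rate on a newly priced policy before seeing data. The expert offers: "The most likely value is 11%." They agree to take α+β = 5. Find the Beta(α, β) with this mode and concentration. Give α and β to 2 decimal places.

For α,β > 1 the Beta mode is (α−1)/(α+β−2). With α+β = 5, the mode is (α−1)/3.
Set (α−1)/3 = 0.11 → α = 1 + 0.11·3 = 1.33.
β = 5 − α = 3.67.

α = 1.33, β = 3.67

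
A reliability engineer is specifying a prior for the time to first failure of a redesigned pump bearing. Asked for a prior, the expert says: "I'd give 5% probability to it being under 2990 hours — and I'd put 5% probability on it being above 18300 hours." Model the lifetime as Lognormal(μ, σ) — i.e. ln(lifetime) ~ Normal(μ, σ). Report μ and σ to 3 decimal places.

If T ~ Lognormal(μ,σ) then ln T ~ Normal(μ,σ), so the p-quantile of ln T is μ + z_p·σ.
ln(2990) = 8.003 and ln(18300) = 9.815; z_{0.05} = -1.645, z_{0.95} = 1.645.
σ = (9.815 − 8.003)/(1.645 − (-1.645)) = 0.551.
μ = 8.003 − (-1.645)·0.551 = 8.909.

μ ≈ 8.909, σ ≈ 0.551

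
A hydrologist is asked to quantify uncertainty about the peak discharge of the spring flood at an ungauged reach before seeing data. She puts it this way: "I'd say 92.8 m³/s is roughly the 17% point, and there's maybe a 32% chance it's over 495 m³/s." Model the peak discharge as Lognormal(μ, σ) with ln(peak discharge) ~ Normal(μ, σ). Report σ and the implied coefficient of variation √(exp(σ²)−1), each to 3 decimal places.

σ ≈ 1.177, CV ≈ 1.732

If T ~ Lognormal(μ,σ) then ln T ~ Normal(μ,σ), so the p-quantile of ln T is μ + z_p·σ.
ln(92.8) = 4.53 and ln(495) = 6.205; z_{0.17} = -0.9542, z_{0.68} = 0.4677.
σ = (6.205 − 4.53)/(0.4677 − (-0.9542)) = 1.177.
μ = 4.53 − (-0.9542)·1.177 = 5.654.
CV = √(exp(σ²)−1) = √(exp(1.3863)−1) = 1.732.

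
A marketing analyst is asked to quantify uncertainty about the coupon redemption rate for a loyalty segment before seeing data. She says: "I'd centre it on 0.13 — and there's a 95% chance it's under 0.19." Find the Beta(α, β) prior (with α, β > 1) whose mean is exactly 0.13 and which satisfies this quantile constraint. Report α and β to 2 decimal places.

α ≈ 12.58, β ≈ 84.22

With mean 0.13 fixed, write α = 0.13s, β = 0.87s where s = α+β.
Need P(θ < 0.19) = 0.95 under Beta(0.13s, 0.87s). Normal approximation: (q−m)/√(m(1−m)/s) ≈ z_{0.95} = 1.64, so s ≈ 0.13·0.87·(1.64)²/(0.19−0.13)² = 85.0.
At s = 85.0: P(θ<0.19) ≈ 0.939. Adjusting to match 0.95 gives s ≈ 96.80.
So α = 0.13·96.80 ≈ 12.58, β = 0.87·96.80 ≈ 84.22.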